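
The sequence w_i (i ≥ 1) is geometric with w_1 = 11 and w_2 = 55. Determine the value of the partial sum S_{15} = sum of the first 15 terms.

Common ratio r = 5.
w_i = 11·5^(i-1).
S = 11·(5^15 - 1)/(5 - 1) = 11·(30517578125 - 1)/(4) = 83923339841.

83923339841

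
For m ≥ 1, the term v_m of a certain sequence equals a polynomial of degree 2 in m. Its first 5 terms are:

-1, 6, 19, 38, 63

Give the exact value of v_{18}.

934

1st diffs: 7, 13, 19, 25.
2nd diffs: 6, 6, 6 (constant).
Newton forward-difference form: v_m = -1 + 7·C(m-1,1) + 6·C(m-1,2).
At m = 18: m-1 = 17, so v_{18} = -1 + 119 + 816 = 934.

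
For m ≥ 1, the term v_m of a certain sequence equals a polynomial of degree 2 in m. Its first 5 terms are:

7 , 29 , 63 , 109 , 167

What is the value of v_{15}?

1st diffs: 22, 34, 46, 58.
2nd diffs: 12, 12, 12 (constant).
Newton forward-difference form: v_m = 7 + 22·C(m-1,1) + 12·C(m-1,2).
At m = 15: m-1 = 14, so v_{15} = 7 + 308 + 1092 = 1407.

1407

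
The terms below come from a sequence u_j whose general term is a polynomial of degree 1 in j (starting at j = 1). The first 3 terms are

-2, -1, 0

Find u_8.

1st diffs: 1, 1 (constant).
So u_j = j - 3.
Evaluating at j = 8 gives u_8 = 5.

5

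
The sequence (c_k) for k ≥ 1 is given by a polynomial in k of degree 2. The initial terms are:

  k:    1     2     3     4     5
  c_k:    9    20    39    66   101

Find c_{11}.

479

1st diffs: 11, 19, 27, 35.
2nd diffs: 8, 8, 8 (constant).
Newton forward-difference form: c_k = 9 + 11·C(k-1,1) + 8·C(k-1,2).
At k = 11: k-1 = 10, so c_{11} = 9 + 110 + 360 = 479.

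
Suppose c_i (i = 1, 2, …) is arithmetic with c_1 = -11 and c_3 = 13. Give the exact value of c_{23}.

253

Common difference d = (13 - (-11)) / (3 - 1) = 12.
c_i = -11 + (i - 1)·12.
c_{23} = -11 + 22·12 = 253.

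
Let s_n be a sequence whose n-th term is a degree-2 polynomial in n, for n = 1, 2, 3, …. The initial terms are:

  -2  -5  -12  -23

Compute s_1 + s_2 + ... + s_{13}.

-1404

1st diffs: -3, -7, -11.
2nd diffs: -4, -4 (constant).
Newton forward-difference form: s_n = -2 + (-3)·C(n-1,1) + (-4)·C(n-1,2).
Continuing: …, -38, -57, -80, -107, …, s_{13} = -302.
Summing n = 1..13 (13 terms) gives -1404.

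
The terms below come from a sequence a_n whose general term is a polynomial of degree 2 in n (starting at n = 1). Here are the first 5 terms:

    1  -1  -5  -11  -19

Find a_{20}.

-379

1st diffs: -2, -4, -6, -8.
2nd diffs: -2, -2, -2 (constant).
Newton forward-difference form: a_n = 1 + (-2)·C(n-1,1) + (-2)·C(n-1,2).
At n = 20: n-1 = 19, so a_{20} = 1 - 38 - 342 = -379.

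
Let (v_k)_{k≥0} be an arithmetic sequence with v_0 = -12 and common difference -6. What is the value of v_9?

v_k = -12 + (k - 0)·(-6).
v_9 = -12 + 9·(-6) = -66.

-66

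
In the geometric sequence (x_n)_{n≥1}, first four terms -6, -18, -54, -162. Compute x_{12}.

Common ratio r = 3.
x_n = (-6)·3^(n-1).
x_{12} = (-6)·3^11 = -1062882.

-1062882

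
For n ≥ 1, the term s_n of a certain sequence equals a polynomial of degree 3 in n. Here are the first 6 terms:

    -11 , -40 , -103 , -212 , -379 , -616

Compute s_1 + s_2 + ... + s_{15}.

1st diffs: -29, -63, -109, -167, -237.
2nd diffs: -34, -46, -58, -70.
3rd diffs: -12, -12, -12 (constant).
So s_n = -2n^3 - 5n^2 - 4.
Continuing: …, -935, -1348, -1867, -2504, …, s_{15} = -7879.
Summing n = 1..15 (15 terms) gives -35060.

-35060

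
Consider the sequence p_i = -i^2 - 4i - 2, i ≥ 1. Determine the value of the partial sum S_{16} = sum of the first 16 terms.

-2072

Over i = 1..16: Σi = 136, Σi² = 1496.
Total = (-1)·1496 + (-4)·136 + (-2)·16 = -2072.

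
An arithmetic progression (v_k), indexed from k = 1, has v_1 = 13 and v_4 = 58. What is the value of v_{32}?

Common difference d = (58 - 13) / (4 - 1) = 15.
v_k = 13 + (k - 1)·15.
v_{32} = 13 + 31·15 = 478.

478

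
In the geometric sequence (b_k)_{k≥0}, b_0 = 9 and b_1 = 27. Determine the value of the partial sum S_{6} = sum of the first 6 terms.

Common ratio r = 3.
b_k = 9·3^(k-0).
S = 9·(3^6 - 1)/(3 - 1) = 9·(729 - 1)/(2) = 3276.

3276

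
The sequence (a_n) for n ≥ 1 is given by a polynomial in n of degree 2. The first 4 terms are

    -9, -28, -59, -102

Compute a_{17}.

1st diffs: -19, -31, -43.
2nd diffs: -12, -12 (constant).
Newton forward-difference form: a_n = -9 + (-19)·C(n-1,1) + (-12)·C(n-1,2).
At n = 17: n-1 = 16, so a_{17} = -9 - 304 - 1440 = -1753.

-1753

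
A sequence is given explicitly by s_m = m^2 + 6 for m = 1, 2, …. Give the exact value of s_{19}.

367

s_{19} = 1·19^2 + 6 = 367.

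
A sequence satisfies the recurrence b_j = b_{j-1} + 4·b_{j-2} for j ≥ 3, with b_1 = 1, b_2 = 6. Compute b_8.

Iterate the recurrence:
b_3 = 10, b_4 = 34, b_5 = 74, b_6 = 210, b_7 = 506, b_8 = 1346.

1346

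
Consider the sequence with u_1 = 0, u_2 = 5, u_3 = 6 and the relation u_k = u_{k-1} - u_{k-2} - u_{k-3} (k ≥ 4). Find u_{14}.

Compute successive terms:
u_4 = 1;  u_5 = -10;  u_6 = -17;  …;  u_{11} = -30;  u_{12} = -107;  u_{13} = -110;  u_{14} = 27.

27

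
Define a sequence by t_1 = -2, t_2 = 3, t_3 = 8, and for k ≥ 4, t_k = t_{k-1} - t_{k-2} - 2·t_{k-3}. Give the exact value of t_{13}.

Compute successive terms:
t_4 = 9;  t_5 = -5;  t_6 = -30;  t_7 = -43;  t_8 = -3;  t_9 = 100;  t_{10} = 189;  t_{11} = 95;  t_{12} = -294;  t_{13} = -767.

-767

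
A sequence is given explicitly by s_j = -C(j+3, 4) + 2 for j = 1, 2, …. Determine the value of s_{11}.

C(14, 4) = 1001, so s_{11} = -999.

-999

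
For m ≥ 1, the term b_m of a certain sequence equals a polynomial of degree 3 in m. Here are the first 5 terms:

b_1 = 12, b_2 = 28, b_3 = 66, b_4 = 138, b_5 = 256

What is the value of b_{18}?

1st diffs: 16, 38, 72, 118.
2nd diffs: 22, 34, 46.
3rd diffs: 12, 12 (constant).
So b_m = 2m^3 - m^2 + 5m + 6.
Evaluating at m = 18 gives b_{18} = 11436.

11436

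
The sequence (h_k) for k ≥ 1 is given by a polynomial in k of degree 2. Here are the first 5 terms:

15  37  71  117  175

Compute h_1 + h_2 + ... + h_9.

1935

1st diffs: 22, 34, 46, 58.
2nd diffs: 12, 12, 12 (constant).
Newton forward-difference form: h_k = 15 + 22·C(k-1,1) + 12·C(k-1,2).
Continuing: 245, 327, 421, 527.
Summing k = 1..9 (9 terms) gives 1935.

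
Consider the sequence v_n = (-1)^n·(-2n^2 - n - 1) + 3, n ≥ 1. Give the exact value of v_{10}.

-208

(-1)^10 = 1; -2n^2 - n - 1 at n=10 is -211; so v_{10} = -208.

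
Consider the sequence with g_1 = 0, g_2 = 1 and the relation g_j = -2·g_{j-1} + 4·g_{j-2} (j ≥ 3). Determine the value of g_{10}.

Applying the relation repeatedly:
g_3 = -2, g_4 = 8, g_5 = -24, g_6 = 80, g_7 = -256, g_8 = 832, g_9 = -2688, g_{10} = 8704.

8704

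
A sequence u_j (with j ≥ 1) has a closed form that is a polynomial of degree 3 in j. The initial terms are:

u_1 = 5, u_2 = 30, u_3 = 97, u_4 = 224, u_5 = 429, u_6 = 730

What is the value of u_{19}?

1st diffs: 25, 67, 127, 205, 301.
2nd diffs: 42, 60, 78, 96.
3rd diffs: 18, 18, 18 (constant).
So u_j = 3j^3 + 3j^2 - 5j + 4.
Evaluating at j = 19 gives u_{19} = 21569.

21569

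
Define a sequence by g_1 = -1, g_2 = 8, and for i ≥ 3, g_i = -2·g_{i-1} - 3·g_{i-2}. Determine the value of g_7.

47

Applying the relation repeatedly:
g_3 = -13;  g_4 = 2;  g_5 = 35;  g_6 = -76;  g_7 = 47.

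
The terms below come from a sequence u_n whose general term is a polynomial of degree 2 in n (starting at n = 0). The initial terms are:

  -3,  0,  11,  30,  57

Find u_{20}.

1st diffs: 3, 11, 19, 27.
2nd diffs: 8, 8, 8 (constant).
Newton forward-difference form: u_n = -3 + 3·C(n,1) + 8·C(n,2).
At n = 20: n = 20, so u_{20} = -3 + 60 + 1520 = 1577.

1577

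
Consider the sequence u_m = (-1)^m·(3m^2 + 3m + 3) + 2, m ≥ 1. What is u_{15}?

(-1)^15 = -1; 3m^2 + 3m + 3 at m=15 is 723; so u_{15} = -721.

-721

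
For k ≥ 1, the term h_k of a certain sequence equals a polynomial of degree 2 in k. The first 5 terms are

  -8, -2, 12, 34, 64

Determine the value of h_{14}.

694

1st diffs: 6, 14, 22, 30.
2nd diffs: 8, 8, 8 (constant).
Newton forward-difference form: h_k = -8 + 6·C(k-1,1) + 8·C(k-1,2).
At k = 14: k-1 = 13, so h_{14} = -8 + 78 + 624 = 694.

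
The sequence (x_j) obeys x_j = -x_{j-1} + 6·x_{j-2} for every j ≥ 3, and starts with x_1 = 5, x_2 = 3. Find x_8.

-2601

Compute successive terms:
x_3 = 27;  x_4 = -9;  x_5 = 171;  x_6 = -225;  x_7 = 1251;  x_8 = -2601.
(Characteristic roots are 2 and -3.)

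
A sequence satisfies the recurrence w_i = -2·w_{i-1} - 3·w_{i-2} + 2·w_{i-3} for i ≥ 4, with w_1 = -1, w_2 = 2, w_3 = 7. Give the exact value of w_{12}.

-3126

Iterate the recurrence:
w_4 = -22;  w_5 = 27;  w_6 = 26;  w_7 = -177;  w_8 = 330;  w_9 = -77;  w_{10} = -1190;  w_{11} = 3271;  w_{12} = -3126.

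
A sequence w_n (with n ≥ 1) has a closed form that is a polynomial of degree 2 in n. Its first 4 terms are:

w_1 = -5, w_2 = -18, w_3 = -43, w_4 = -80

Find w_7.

1st diffs: -13, -25, -37.
2nd diffs: -12, -12 (constant).
So w_n = -6n^2 + 5n - 4.
Evaluating at n = 7 gives w_7 = -263.

-263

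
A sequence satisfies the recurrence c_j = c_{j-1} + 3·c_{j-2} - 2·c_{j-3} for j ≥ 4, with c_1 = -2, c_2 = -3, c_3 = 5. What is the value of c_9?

265

Step forward from the initial values:
c_4 = 0, c_5 = 21, c_6 = 11, c_7 = 74, c_8 = 65, c_9 = 265.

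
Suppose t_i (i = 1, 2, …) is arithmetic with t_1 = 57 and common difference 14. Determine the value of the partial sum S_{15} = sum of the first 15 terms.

t_i = 57 + (i - 1)·14.
t_{15} = 253; S = 15·(57 + 253)/2 = 2325.

2325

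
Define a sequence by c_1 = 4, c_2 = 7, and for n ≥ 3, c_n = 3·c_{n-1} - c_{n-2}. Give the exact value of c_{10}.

c_3 = 17, c_4 = 44, c_5 = 115, c_6 = 301, c_7 = 788, c_8 = 2063, c_9 = 5401, c_{10} = 14140.

14140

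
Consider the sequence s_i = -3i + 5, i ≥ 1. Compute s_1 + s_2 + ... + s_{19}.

-475

Over i = 1..19: Σi = 190.
Total = (-3)·190 + (5)·19 = -475.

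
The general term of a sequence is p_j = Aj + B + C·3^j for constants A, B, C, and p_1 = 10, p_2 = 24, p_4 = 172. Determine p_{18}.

774841016

The three given values yield: A + B + 3C = 10; 2A + B + 9C = 24; 4A + B + 81C = 172.
Subtracting the first from the second: A + 6C = 14.
Subtracting the second from the third: 2A + 72C = 148.
Solving: C = 2, A = 2, then B = 2.
Therefore p_{18} = 36 + 2 + 2·387420489 = 774841016.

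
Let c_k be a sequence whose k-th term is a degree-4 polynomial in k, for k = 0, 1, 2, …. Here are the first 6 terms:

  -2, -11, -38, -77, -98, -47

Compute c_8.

1st diffs: -9, -27, -39, -21, 51.
2nd diffs: -18, -12, 18, 72.
3rd diffs: 6, 30, 54.
4th diffs: 24, 24 (constant).
Newton forward-difference form: c_k = -2 + (-9)·C(k,1) + (-18)·C(k,2) + 6·C(k,3) + 24·C(k,4).
At k = 8: k = 8, so c_8 = -2 - 72 - 504 + 336 + 1680 = 1438.

1438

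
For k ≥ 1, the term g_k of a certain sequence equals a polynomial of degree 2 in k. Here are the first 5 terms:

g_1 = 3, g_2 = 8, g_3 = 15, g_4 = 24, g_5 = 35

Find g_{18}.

360

1st diffs: 5, 7, 9, 11.
2nd diffs: 2, 2, 2 (constant).
Newton forward-difference form: g_k = 3 + 5·C(k-1,1) + 2·C(k-1,2).
At k = 18: k-1 = 17, so g_{18} = 3 + 85 + 272 = 360.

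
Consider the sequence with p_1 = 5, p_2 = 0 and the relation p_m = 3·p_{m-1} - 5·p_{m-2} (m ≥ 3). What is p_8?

Applying the relation repeatedly:
p_3 = -25  p_4 = -75  p_5 = -100  p_6 = 75  p_7 = 725  p_8 = 1800.

1800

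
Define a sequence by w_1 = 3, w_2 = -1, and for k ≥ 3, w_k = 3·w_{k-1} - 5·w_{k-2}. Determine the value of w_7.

Iterate the recurrence:
w_3 = -18; w_4 = -49; w_5 = -57; w_6 = 74; w_7 = 507.

507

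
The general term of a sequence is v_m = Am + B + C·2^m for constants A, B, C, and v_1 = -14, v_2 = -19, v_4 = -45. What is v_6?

Plug in m = 1, 2, 4: A + B + 2C = -14; 2A + B + 4C = -19; 4A + B + 16C = -45.
Subtracting the first from the second: A + 2C = -5.
Subtracting the second from the third: 2A + 12C = -26.
Solving: C = -2, A = -1, then B = -9.
So v_m = -1·m + (-9) + (-2)·2^m; at m=6 this is -143.

-143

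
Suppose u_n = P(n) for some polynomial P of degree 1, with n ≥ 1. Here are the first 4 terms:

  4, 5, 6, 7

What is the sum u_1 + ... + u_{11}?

1st diffs: 1, 1, 1 (constant).
So u_n = n + 3.
Continuing: …, 8, 9, 10, 11, …, u_{11} = 14.
Summing n = 1..11 (11 terms) gives 99.

99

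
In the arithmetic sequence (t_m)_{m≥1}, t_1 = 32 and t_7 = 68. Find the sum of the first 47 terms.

Common difference d = (68 - 32) / (7 - 1) = 6.
t_m = 32 + (m - 1)·6.
t_{47} = 308; S = 47·(32 + 308)/2 = 7990.

7990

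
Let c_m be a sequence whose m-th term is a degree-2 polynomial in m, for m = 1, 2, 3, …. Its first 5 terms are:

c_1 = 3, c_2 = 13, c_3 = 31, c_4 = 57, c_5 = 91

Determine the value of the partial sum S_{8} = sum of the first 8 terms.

1st diffs: 10, 18, 26, 34.
2nd diffs: 8, 8, 8 (constant).
So c_m = 4m^2 - 2m + 1.
Continuing: 133, 183, 241.
Summing m = 1..8 (8 terms) gives 752.

752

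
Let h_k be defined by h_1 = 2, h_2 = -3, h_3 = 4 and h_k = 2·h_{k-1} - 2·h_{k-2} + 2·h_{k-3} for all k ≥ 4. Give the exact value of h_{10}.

h_4 = 18;  h_5 = 22;  h_6 = 16;  h_7 = 24;  h_8 = 60;  h_9 = 104;  h_{10} = 136.

136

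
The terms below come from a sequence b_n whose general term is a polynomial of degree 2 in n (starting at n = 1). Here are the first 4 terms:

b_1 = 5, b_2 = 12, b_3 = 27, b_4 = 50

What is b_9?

285

1st diffs: 7, 15, 23.
2nd diffs: 8, 8 (constant).
Newton forward-difference form: b_n = 5 + 7·C(n-1,1) + 8·C(n-1,2).
At n = 9: n-1 = 8, so b_9 = 5 + 56 + 224 = 285.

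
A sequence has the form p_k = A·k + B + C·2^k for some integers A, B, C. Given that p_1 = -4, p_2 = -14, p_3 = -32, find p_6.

At k = 1, 2, 3: A + B + 2C = -4; 2A + B + 4C = -14; 3A + B + 8C = -32.
Subtracting the first from the second: A + 2C = -10.
Subtracting the second from the third: A + 4C = -18.
Solving: C = -4, A = -2, then B = 6.
Therefore p_6 = -12 + 6 + (-4)·64 = -262.

-262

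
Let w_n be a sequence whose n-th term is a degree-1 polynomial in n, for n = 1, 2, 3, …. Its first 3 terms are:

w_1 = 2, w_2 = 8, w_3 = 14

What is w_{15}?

86

1st diffs: 6, 6 (constant).
So w_n = 6n - 4.
Evaluating at n = 15 gives w_{15} = 86.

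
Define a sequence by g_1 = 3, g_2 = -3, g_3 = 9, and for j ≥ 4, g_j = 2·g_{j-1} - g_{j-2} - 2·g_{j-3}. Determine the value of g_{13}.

1611

g_4 = 15; g_5 = 27; g_6 = 21; g_7 = -15; g_8 = -105; g_9 = -237; g_{10} = -339; g_{11} = -231; g_{12} = 351; g_{13} = 1611.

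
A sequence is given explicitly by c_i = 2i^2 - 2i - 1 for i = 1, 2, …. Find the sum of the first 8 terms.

Over i = 1..8: Σi = 36, Σi² = 204.
Total = (2)·204 + (-2)·36 + (-1)·8 = 328.

328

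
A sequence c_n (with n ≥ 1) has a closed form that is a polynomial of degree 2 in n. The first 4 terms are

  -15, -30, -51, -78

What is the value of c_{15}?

1st diffs: -15, -21, -27.
2nd diffs: -6, -6 (constant).
Newton forward-difference form: c_n = -15 + (-15)·C(n-1,1) + (-6)·C(n-1,2).
At n = 15: n-1 = 14, so c_{15} = -15 - 210 - 546 = -771.

-771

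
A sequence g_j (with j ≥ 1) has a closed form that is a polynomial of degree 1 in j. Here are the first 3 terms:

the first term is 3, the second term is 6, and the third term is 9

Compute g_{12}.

1st diffs: 3, 3 (constant).
So g_j = 3j.
Evaluating at j = 12 gives g_{12} = 36.

36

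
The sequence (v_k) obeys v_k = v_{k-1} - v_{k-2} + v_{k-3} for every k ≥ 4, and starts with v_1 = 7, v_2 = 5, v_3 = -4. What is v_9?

7

v_4 = -2; v_5 = 7; v_6 = 5; v_7 = -4; v_8 = -2; v_9 = 7.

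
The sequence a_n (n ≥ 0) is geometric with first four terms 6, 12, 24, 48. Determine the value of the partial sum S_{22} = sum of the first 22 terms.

Common ratio r = 2.
a_n = 6·2^(n-0).
S = 6·(2^22 - 1)/(2 - 1) = 6·(4194304 - 1)/(1) = 25165818.

25165818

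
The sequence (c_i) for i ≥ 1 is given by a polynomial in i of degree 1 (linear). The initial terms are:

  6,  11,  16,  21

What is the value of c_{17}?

1st diffs: 5, 5, 5 (constant).
So c_i = 5i + 1.
Evaluating at i = 17 gives c_{17} = 86.

86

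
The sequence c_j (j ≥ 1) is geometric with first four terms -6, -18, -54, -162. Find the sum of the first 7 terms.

Common ratio r = 3.
c_j = (-6)·3^(j-1).
S = (-6)·(3^7 - 1)/(3 - 1) = (-6)·(2187 - 1)/(2) = -6558.

-6558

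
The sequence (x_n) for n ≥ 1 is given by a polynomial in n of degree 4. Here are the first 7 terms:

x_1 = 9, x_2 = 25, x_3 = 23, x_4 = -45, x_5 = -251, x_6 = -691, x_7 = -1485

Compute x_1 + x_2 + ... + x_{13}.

-68991

1st diffs: 16, -2, -68, -206, -440, -794.
2nd diffs: -18, -66, -138, -234, -354.
3rd diffs: -48, -72, -96, -120.
4th diffs: -24, -24, -24 (constant).
Newton forward-difference form: x_n = 9 + 16·C(n-1,1) + (-18)·C(n-1,2) + (-48)·C(n-1,3) + (-24)·C(n-1,4).
Continuing: …, -2777, -4735, -7551, -11441, …, x_{13} = -23427.
Summing n = 1..13 (13 terms) gives -68991.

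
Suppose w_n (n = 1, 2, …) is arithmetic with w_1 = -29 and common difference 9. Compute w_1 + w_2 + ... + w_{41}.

w_n = -29 + (n - 1)·9.
w_{41} = 331; S = 41·(-29 + 331)/2 = 6191.

6191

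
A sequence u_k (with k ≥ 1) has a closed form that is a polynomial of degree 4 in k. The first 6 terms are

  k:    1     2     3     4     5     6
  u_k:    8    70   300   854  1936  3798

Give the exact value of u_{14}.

1st diffs: 62, 230, 554, 1082, 1862.
2nd diffs: 168, 324, 528, 780.
3rd diffs: 156, 204, 252.
4th diffs: 48, 48 (constant).
So u_k = 2k^4 + 6k^3 - 2k^2 - 4k + 6.
Evaluating at k = 14 gives u_{14} = 92854.

92854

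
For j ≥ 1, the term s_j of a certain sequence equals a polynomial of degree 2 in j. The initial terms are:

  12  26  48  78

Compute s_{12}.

1st diffs: 14, 22, 30.
2nd diffs: 8, 8 (constant).
Newton forward-difference form: s_j = 12 + 14·C(j-1,1) + 8·C(j-1,2).
At j = 12: j-1 = 11, so s_{12} = 12 + 154 + 440 = 606.

606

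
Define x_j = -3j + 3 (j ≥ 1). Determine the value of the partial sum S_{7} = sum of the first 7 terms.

Over j = 1..7: Σj = 28.
Total = (-3)·28 + (3)·7 = -63.

-63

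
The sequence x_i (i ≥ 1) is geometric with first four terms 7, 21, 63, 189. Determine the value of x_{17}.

301327047

Common ratio r = 3.
x_i = 7·3^(i-1).
x_{17} = 7·3^16 = 301327047.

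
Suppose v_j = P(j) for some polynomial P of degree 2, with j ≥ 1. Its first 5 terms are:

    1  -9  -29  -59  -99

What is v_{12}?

1st diffs: -10, -20, -30, -40.
2nd diffs: -10, -10, -10 (constant).
Newton forward-difference form: v_j = 1 + (-10)·C(j-1,1) + (-10)·C(j-1,2).
At j = 12: j-1 = 11, so v_{12} = 1 - 110 - 550 = -659.

-659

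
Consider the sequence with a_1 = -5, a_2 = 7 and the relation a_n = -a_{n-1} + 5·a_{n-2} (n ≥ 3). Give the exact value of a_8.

4507

a_3 = -32; a_4 = 67; a_5 = -227; a_6 = 562; a_7 = -1697; a_8 = 4507.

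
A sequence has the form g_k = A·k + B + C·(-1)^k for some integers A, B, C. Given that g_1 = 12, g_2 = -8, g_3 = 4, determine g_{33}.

Plug in k = 1, 2, 3: A + B - C = 12; 2A + B + C = -8; 3A + B - C = 4.
Subtracting the first from the second: A + 2C = -20.
Subtracting the second from the third: A - 2C = 12.
Solving: C = -8, A = -4, then B = 8.
Therefore g_{33} = -132 + 8 + (-8)·(-1) = -116.

-116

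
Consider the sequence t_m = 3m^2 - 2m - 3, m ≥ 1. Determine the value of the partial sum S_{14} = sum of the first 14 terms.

Over m = 1..14: Σm = 105, Σm² = 1015.
Total = (3)·1015 + (-2)·105 + (-3)·14 = 2793.

2793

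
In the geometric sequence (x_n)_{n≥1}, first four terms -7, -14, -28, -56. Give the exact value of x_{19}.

Common ratio r = 2.
x_n = (-7)·2^(n-1).
x_{19} = (-7)·2^18 = -1835008.

-1835008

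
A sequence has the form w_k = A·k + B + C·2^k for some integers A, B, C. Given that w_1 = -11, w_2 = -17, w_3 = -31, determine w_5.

Write the equations: A + B + 2C = -11; 2A + B + 4C = -17; 3A + B + 8C = -31.
Subtracting the first from the second: A + 2C = -6.
Subtracting the second from the third: A + 4C = -14.
Solving: C = -4, A = 2, then B = -5.
Hence w_5 = 2·5 + (-5) + (-4)·32 = -123.

-123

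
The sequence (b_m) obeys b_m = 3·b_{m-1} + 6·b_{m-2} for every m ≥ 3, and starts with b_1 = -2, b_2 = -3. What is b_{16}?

Compute successive terms:
b_3 = -21, b_4 = -81, b_5 = -369, …, b_{13} = -48808737, b_{14} = -213405273, b_{15} = -933068241, b_{16} = -4079636361.

-4079636361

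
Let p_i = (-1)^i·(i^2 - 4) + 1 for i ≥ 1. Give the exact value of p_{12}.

(-1)^12 = 1; i^2 - 4 at i=12 is 140; so p_{12} = 141.

141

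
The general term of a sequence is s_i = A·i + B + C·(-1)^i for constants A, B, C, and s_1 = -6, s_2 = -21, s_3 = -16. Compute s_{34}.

-181

Plug in i = 1, 2, 3: A + B - C = -6; 2A + B + C = -21; 3A + B - C = -16.
Subtracting the first from the second: A + 2C = -15.
Subtracting the second from the third: A - 2C = 5.
Solving: C = -5, A = -5, then B = -6.
Therefore s_{34} = -170 + (-6) + (-5)·1 = -181.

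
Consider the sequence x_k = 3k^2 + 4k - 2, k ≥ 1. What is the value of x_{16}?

x_{16} = 3·16^2 + 4·16 - 2 = 830.

830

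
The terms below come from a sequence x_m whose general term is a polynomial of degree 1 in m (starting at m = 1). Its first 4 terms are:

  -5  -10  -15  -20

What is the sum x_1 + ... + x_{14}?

-525

1st diffs: -5, -5, -5 (constant).
So x_m = -5m.
Continuing: …, -25, -30, -35, -40, …, x_{14} = -70.
Summing m = 1..14 (14 terms) gives -525.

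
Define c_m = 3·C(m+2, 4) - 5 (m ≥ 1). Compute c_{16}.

9175

C(18, 4) = 3060, so c_{16} = 9175.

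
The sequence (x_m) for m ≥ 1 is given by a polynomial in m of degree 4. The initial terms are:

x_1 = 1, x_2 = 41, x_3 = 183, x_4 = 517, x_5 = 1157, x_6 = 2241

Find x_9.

9897

1st diffs: 40, 142, 334, 640, 1084.
2nd diffs: 102, 192, 306, 444.
3rd diffs: 90, 114, 138.
4th diffs: 24, 24 (constant).
Newton forward-difference form: x_m = 1 + 40·C(m-1,1) + 102·C(m-1,2) + 90·C(m-1,3) + 24·C(m-1,4).
At m = 9: m-1 = 8, so x_9 = 1 + 320 + 2856 + 5040 + 1680 = 9897.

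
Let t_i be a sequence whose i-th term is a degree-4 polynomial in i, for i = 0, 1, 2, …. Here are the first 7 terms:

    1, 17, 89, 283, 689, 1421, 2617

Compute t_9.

10729

1st diffs: 16, 72, 194, 406, 732, 1196.
2nd diffs: 56, 122, 212, 326, 464.
3rd diffs: 66, 90, 114, 138.
4th diffs: 24, 24, 24 (constant).
So t_i = i^4 + 5i^3 + 6i^2 + 4i + 1.
Evaluating at i = 9 gives t_9 = 10729.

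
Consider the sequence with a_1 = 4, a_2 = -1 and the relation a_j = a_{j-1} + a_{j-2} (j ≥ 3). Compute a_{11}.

81

Compute successive terms:
a_3 = 3  a_4 = 2  a_5 = 5  a_6 = 7  a_7 = 12  a_8 = 19  a_9 = 31  a_{10} = 50  a_{11} = 81.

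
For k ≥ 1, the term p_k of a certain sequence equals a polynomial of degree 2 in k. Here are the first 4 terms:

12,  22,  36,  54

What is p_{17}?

652

1st diffs: 10, 14, 18.
2nd diffs: 4, 4 (constant).
So p_k = 2k^2 + 4k + 6.
Evaluating at k = 17 gives p_{17} = 652.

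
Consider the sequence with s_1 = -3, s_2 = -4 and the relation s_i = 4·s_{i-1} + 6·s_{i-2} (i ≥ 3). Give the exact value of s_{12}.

-82134016

Iterate the recurrence:
s_3 = -34; s_4 = -160; s_5 = -844; s_6 = -4336; s_7 = -22408; s_8 = -115648; s_9 = -597040; s_{10} = -3082048; s_{11} = -15910432; s_{12} = -82134016.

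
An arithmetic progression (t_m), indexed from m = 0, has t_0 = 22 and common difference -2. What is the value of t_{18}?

t_m = 22 + (m - 0)·(-2).
t_{18} = 22 + 18·(-2) = -14.

-14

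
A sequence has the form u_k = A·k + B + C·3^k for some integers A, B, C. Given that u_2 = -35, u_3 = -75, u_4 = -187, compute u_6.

The three given values yield: 2A + B + 9C = -35; 3A + B + 27C = -75; 4A + B + 81C = -187.
Subtracting the first from the second: A + 18C = -40.
Subtracting the second from the third: A + 54C = -112.
Solving: C = -2, A = -4, then B = -9.
Therefore u_6 = -24 + (-9) + (-2)·729 = -1491.

-1491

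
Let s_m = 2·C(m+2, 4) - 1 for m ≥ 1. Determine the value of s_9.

659

C(11, 4) = 330, so s_9 = 659.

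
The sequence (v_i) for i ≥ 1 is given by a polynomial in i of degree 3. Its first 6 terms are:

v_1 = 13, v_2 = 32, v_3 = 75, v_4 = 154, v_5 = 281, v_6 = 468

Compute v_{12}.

1st diffs: 19, 43, 79, 127, 187.
2nd diffs: 24, 36, 48, 60.
3rd diffs: 12, 12, 12 (constant).
Newton forward-difference form: v_i = 13 + 19·C(i-1,1) + 24·C(i-1,2) + 12·C(i-1,3).
At i = 12: i-1 = 11, so v_{12} = 13 + 209 + 1320 + 1980 = 3522.

3522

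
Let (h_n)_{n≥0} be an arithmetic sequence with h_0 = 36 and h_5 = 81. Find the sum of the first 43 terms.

Common difference d = (81 - 36) / (5 - 0) = 9.
h_n = 36 + (n - 0)·9.
h_{42} = 414; S = 43·(36 + 414)/2 = 9675.

9675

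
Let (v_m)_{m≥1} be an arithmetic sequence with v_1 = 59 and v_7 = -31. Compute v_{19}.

-211

Common difference d = (-31 - 59) / (7 - 1) = -15.
v_m = 59 + (m - 1)·(-15).
v_{19} = 59 + 18·(-15) = -211.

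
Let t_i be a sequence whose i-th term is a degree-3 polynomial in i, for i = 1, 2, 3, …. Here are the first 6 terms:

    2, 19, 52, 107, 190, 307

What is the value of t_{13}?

2582

1st diffs: 17, 33, 55, 83, 117.
2nd diffs: 16, 22, 28, 34.
3rd diffs: 6, 6, 6 (constant).
So t_i = i^3 + 2i^2 + 4i - 5.
Evaluating at i = 13 gives t_{13} = 2582.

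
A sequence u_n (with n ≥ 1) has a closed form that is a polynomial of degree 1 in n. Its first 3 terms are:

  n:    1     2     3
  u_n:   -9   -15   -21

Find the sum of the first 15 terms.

1st diffs: -6, -6 (constant).
So u_n = -6n - 3.
Continuing: …, -27, -33, -39, -45, …, u_{15} = -93.
Summing n = 1..15 (15 terms) gives -765.

-765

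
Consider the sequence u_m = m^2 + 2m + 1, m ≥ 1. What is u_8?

u_8 = 1·8^2 + 2·8 + 1 = 81.

81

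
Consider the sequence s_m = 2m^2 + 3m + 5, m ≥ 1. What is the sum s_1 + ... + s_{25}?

Over m = 1..25: Σm = 325, Σm² = 5525.
Total = (2)·5525 + (3)·325 + (5)·25 = 12150.

12150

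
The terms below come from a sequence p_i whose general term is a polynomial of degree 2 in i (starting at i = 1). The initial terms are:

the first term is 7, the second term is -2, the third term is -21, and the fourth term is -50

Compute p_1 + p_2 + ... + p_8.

-756

1st diffs: -9, -19, -29.
2nd diffs: -10, -10 (constant).
Newton forward-difference form: p_i = 7 + (-9)·C(i-1,1) + (-10)·C(i-1,2).
Continuing: -89, -138, -197, -266.
Summing i = 1..8 (8 terms) gives -756.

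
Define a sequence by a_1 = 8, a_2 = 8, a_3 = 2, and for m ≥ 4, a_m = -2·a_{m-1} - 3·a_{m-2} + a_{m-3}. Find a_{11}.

a_4 = -20;  a_5 = 42;  a_6 = -22;  a_7 = -102;  a_8 = 312;  a_9 = -340;  a_{10} = -358;  a_{11} = 2048.

2048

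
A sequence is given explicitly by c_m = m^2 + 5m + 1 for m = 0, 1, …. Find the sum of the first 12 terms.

848

Over m = 0..11: Σm = 66, Σm² = 506.
Total = (1)·506 + (5)·66 + (1)·12 = 848.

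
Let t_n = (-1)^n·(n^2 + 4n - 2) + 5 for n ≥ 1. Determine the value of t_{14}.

(-1)^14 = 1; n^2 + 4n - 2 at n=14 is 250; so t_{14} = 255.

255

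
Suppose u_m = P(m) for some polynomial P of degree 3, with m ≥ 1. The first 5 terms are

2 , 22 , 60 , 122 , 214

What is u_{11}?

1732

1st diffs: 20, 38, 62, 92.
2nd diffs: 18, 24, 30.
3rd diffs: 6, 6 (constant).
Newton forward-difference form: u_m = 2 + 20·C(m-1,1) + 18·C(m-1,2) + 6·C(m-1,3).
At m = 11: m-1 = 10, so u_{11} = 2 + 200 + 810 + 720 = 1732.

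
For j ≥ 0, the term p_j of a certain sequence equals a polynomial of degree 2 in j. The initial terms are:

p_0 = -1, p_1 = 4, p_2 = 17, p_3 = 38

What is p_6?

1st diffs: 5, 13, 21.
2nd diffs: 8, 8 (constant).
Newton forward-difference form: p_j = -1 + 5·C(j,1) + 8·C(j,2).
At j = 6: j = 6, so p_6 = -1 + 30 + 120 = 149.

149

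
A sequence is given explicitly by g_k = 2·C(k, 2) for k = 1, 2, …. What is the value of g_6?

30

C(6, 2) = 15, so g_6 = 30.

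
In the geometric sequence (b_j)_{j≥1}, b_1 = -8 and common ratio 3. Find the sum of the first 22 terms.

-125524238432

b_j = (-8)·3^(j-1).
S = (-8)·(3^22 - 1)/(3 - 1) = (-8)·(31381059609 - 1)/(2) = -125524238432.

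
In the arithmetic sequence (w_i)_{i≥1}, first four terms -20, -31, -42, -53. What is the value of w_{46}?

Common difference d = -11.
w_i = -20 + (i - 1)·(-11).
w_{46} = -20 + 45·(-11) = -515.

-515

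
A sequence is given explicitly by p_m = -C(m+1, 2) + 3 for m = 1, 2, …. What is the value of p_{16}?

-133

C(17, 2) = 136, so p_{16} = -133.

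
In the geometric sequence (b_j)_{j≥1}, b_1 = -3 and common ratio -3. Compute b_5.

b_j = (-3)·(-3)^(j-1).
b_5 = (-3)·(-3)^4 = -243.

-243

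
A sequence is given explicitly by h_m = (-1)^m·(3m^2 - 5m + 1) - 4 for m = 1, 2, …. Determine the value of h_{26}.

(-1)^26 = 1; 3m^2 - 5m + 1 at m=26 is 1899; so h_{26} = 1895.

1895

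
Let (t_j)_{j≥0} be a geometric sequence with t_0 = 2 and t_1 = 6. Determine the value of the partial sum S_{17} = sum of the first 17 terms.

Common ratio r = 3.
t_j = 2·3^(j-0).
S = 2·(3^17 - 1)/(3 - 1) = 2·(129140163 - 1)/(2) = 129140162.

129140162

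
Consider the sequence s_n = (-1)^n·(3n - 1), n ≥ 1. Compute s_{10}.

29

(-1)^10 = 1; 3n - 1 at n=10 is 29; so s_{10} = 29.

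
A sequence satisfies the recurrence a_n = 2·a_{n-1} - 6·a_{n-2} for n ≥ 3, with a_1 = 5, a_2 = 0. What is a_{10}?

-3840

Compute successive terms:
a_3 = -30, a_4 = -60, a_5 = 60, a_6 = 480, a_7 = 600, a_8 = -1680, a_9 = -6960, a_{10} = -3840.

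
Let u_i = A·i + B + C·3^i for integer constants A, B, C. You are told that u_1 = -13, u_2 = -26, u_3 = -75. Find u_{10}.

At i = 1, 2, 3: A + B + 3C = -13; 2A + B + 9C = -26; 3A + B + 27C = -75.
Subtracting the first from the second: A + 6C = -13.
Subtracting the second from the third: A + 18C = -49.
Solving: C = -3, A = 5, then B = -9.
So u_i = 5·i + (-9) + (-3)·3^i; at i=10 this is -177106.

-177106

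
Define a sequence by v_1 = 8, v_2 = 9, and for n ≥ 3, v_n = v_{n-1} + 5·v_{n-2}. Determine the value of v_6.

Compute successive terms:
v_3 = 49; v_4 = 94; v_5 = 339; v_6 = 809.

809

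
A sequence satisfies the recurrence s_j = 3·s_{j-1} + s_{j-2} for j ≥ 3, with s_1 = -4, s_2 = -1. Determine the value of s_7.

s_3 = -7, s_4 = -22, s_5 = -73, s_6 = -241, s_7 = -796.

-796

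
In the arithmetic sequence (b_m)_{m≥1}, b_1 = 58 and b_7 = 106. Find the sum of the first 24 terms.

3600

Common difference d = (106 - 58) / (7 - 1) = 8.
b_m = 58 + (m - 1)·8.
b_{24} = 242; S = 24·(58 + 242)/2 = 3600.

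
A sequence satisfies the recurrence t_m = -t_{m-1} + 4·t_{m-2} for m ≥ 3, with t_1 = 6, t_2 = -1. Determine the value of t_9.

Applying the relation repeatedly:
t_3 = 25  t_4 = -29  t_5 = 129  t_6 = -245  t_7 = 761  t_8 = -1741  t_9 = 4785.

4785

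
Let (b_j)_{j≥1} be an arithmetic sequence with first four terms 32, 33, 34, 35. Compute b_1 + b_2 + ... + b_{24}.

1044

Common difference d = 1.
b_j = 32 + (j - 1)·1.
b_{24} = 55; S = 24·(32 + 55)/2 = 1044.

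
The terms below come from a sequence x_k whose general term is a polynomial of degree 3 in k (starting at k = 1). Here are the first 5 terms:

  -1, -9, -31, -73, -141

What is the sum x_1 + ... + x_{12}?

-6590

1st diffs: -8, -22, -42, -68.
2nd diffs: -14, -20, -26.
3rd diffs: -6, -6 (constant).
So x_k = -k^3 - k^2 + 2k - 1.
Continuing: …, -241, -379, -561, -793, …, x_{12} = -1849.
Summing k = 1..12 (12 terms) gives -6590.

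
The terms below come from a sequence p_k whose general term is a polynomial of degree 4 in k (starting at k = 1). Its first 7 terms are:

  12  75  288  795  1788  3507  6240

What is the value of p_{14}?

1st diffs: 63, 213, 507, 993, 1719, 2733.
2nd diffs: 150, 294, 486, 726, 1014.
3rd diffs: 144, 192, 240, 288.
4th diffs: 48, 48, 48 (constant).
So p_k = 2k^4 + 4k^3 + k^2 + 2k + 3.
Evaluating at k = 14 gives p_{14} = 88035.

88035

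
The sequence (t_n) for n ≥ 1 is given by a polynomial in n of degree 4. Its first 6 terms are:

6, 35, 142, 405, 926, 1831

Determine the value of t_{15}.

1st diffs: 29, 107, 263, 521, 905.
2nd diffs: 78, 156, 258, 384.
3rd diffs: 78, 102, 126.
4th diffs: 24, 24 (constant).
So t_n = n^4 + 3n^3 - 4n^2 + 5n + 1.
Evaluating at n = 15 gives t_{15} = 59926.

59926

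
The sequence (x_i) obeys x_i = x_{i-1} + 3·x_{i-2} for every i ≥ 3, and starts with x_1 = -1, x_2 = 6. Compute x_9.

1011

x_3 = 3  x_4 = 21  x_5 = 30  x_6 = 93  x_7 = 183  x_8 = 462  x_9 = 1011.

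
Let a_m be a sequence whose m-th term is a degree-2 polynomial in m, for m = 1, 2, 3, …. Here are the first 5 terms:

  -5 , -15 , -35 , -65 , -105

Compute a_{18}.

-1535

1st diffs: -10, -20, -30, -40.
2nd diffs: -10, -10, -10 (constant).
Newton forward-difference form: a_m = -5 + (-10)·C(m-1,1) + (-10)·C(m-1,2).
At m = 18: m-1 = 17, so a_{18} = -5 - 170 - 1360 = -1535.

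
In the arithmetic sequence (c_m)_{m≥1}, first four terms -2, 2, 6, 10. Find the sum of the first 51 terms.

Common difference d = 4.
c_m = -2 + (m - 1)·4.
c_{51} = 198; S = 51·(-2 + 198)/2 = 4998.

4998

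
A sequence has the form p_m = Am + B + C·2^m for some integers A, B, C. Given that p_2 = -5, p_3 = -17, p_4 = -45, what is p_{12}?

At m = 2, 3, 4: 2A + B + 4C = -5; 3A + B + 8C = -17; 4A + B + 16C = -45.
Subtracting the first from the second: A + 4C = -12.
Subtracting the second from the third: A + 8C = -28.
Solving: C = -4, A = 4, then B = 3.
Therefore p_{12} = 48 + 3 + (-4)·4096 = -16333.

-16333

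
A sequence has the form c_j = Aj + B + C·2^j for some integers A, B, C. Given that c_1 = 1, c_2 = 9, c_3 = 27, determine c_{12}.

Plug in j = 1, 2, 3: A + B + 2C = 1; 2A + B + 4C = 9; 3A + B + 8C = 27.
Subtracting the first from the second: A + 2C = 8.
Subtracting the second from the third: A + 4C = 18.
Solving: C = 5, A = -2, then B = -7.
So c_j = -2·j + (-7) + 5·2^j; at j=12 this is 20449.

20449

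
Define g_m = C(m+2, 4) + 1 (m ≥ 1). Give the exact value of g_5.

36

C(7, 4) = 35, so g_5 = 36.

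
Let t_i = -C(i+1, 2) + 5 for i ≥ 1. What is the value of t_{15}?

C(16, 2) = 120, so t_{15} = -115.

-115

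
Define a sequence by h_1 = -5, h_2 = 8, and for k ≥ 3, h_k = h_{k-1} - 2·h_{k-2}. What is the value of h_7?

30

Iterate the recurrence:
h_3 = 18;  h_4 = 2;  h_5 = -34;  h_6 = -38;  h_7 = 30.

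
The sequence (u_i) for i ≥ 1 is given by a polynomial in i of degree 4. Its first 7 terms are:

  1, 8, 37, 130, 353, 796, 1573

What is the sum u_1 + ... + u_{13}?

1st diffs: 7, 29, 93, 223, 443, 777.
2nd diffs: 22, 64, 130, 220, 334.
3rd diffs: 42, 66, 90, 114.
4th diffs: 24, 24, 24 (constant).
So u_i = i^4 - 3i^3 + 4i^2 + i - 2.
Continuing: …, 2822, 4705, 7408, 11141, …, u_{13} = 22657.
Summing i = 1..13 (13 terms) gives 67769.

67769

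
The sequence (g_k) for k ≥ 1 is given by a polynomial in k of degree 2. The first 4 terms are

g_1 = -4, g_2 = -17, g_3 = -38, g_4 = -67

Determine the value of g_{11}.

-494

1st diffs: -13, -21, -29.
2nd diffs: -8, -8 (constant).
Newton forward-difference form: g_k = -4 + (-13)·C(k-1,1) + (-8)·C(k-1,2).
At k = 11: k-1 = 10, so g_{11} = -4 - 130 - 360 = -494.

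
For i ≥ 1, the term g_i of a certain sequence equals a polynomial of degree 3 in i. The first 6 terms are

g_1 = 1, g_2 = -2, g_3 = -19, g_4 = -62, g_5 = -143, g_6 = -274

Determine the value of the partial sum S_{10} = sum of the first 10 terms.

1st diffs: -3, -17, -43, -81, -131.
2nd diffs: -14, -26, -38, -50.
3rd diffs: -12, -12, -12 (constant).
So g_i = -2i^3 + 5i^2 - 4i + 2.
Continuing: -467, -734, -1087, -1538.
Summing i = 1..10 (10 terms) gives -4325.

-4325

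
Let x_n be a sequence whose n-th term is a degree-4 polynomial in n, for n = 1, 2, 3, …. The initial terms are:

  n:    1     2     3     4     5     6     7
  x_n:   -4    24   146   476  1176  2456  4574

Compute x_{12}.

40124

1st diffs: 28, 122, 330, 700, 1280, 2118.
2nd diffs: 94, 208, 370, 580, 838.
3rd diffs: 114, 162, 210, 258.
4th diffs: 48, 48, 48 (constant).
Newton forward-difference form: x_n = -4 + 28·C(n-1,1) + 94·C(n-1,2) + 114·C(n-1,3) + 48·C(n-1,4).
At n = 12: n-1 = 11, so x_{12} = -4 + 308 + 5170 + 18810 + 15840 = 40124.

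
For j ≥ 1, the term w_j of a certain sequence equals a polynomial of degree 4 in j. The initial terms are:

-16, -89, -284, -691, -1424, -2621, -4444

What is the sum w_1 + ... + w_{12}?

1st diffs: -73, -195, -407, -733, -1197, -1823.
2nd diffs: -122, -212, -326, -464, -626.
3rd diffs: -90, -114, -138, -162.
4th diffs: -24, -24, -24 (constant).
Newton forward-difference form: w_j = -16 + (-73)·C(j-1,1) + (-122)·C(j-1,2) + (-90)·C(j-1,3) + (-24)·C(j-1,4).
Continuing: …, -7079, -10736, -15649, -22076, …, w_{12} = -30299.
Summing j = 1..12 (12 terms) gives -95408.

-95408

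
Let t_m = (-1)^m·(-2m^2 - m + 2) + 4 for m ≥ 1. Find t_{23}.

1083

(-1)^23 = -1; -2m^2 - m + 2 at m=23 is -1079; so t_{23} = 1083.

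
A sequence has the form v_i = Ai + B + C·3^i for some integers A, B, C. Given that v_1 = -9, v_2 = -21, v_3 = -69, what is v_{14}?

Write the equations: A + B + 3C = -9; 2A + B + 9C = -21; 3A + B + 27C = -69.
Subtracting the first from the second: A + 6C = -12.
Subtracting the second from the third: A + 18C = -48.
Solving: C = -3, A = 6, then B = -6.
So v_i = 6·i + (-6) + (-3)·3^i; at i=14 this is -14348829.

-14348829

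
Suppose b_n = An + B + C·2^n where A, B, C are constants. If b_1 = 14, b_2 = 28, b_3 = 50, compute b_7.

The three given values yield: A + B + 2C = 14; 2A + B + 4C = 28; 3A + B + 8C = 50.
Subtracting the first from the second: A + 2C = 14.
Subtracting the second from the third: A + 4C = 22.
Solving: C = 4, A = 6, then B = 0.
Therefore b_7 = 42 + 0 + 4·128 = 554.

554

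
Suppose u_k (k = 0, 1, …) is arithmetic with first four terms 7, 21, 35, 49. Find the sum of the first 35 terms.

8575

Common difference d = 14.
u_k = 7 + (k - 0)·14.
u_{34} = 483; S = 35·(7 + 483)/2 = 8575.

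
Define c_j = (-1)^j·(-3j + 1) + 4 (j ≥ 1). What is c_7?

(-1)^7 = -1; -3j + 1 at j=7 is -20; so c_7 = 24.

24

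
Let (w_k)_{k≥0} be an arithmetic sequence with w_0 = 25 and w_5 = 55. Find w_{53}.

Common difference d = (55 - 25) / (5 - 0) = 6.
w_k = 25 + (k - 0)·6.
w_{53} = 25 + 53·6 = 343.

343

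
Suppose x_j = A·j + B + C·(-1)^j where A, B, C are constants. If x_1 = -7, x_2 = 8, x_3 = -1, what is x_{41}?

At j = 1, 2, 3: A + B - C = -7; 2A + B + C = 8; 3A + B - C = -1.
Subtracting the first from the second: A + 2C = 15.
Subtracting the second from the third: A - 2C = -9.
Solving: C = 6, A = 3, then B = -4.
Therefore x_{41} = 123 + (-4) + 6·(-1) = 113.

113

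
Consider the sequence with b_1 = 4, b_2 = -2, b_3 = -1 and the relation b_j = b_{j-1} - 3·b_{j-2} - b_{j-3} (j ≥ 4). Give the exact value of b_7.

Iterate the recurrence:
b_4 = 1;  b_5 = 6;  b_6 = 4;  b_7 = -15.

-15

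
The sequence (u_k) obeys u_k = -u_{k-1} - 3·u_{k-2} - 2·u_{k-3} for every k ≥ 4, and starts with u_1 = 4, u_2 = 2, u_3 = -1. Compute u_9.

Compute successive terms:
u_4 = -13; u_5 = 12; u_6 = 29; u_7 = -39; u_8 = -72; u_9 = 131.

131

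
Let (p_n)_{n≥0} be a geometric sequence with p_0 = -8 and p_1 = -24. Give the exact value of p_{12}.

-4251528

Common ratio r = 3.
p_n = (-8)·3^(n-0).
p_{12} = (-8)·3^12 = -4251528.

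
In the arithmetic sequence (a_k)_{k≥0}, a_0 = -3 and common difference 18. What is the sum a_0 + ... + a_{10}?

957

a_k = -3 + (k - 0)·18.
a_{10} = 177; S = 11·(-3 + 177)/2 = 957.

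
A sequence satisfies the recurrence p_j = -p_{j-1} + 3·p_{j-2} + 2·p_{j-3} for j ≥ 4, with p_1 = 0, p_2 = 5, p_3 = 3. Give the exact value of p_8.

109

Iterate the recurrence:
p_4 = 12, p_5 = 7, p_6 = 35, p_7 = 10, p_8 = 109.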